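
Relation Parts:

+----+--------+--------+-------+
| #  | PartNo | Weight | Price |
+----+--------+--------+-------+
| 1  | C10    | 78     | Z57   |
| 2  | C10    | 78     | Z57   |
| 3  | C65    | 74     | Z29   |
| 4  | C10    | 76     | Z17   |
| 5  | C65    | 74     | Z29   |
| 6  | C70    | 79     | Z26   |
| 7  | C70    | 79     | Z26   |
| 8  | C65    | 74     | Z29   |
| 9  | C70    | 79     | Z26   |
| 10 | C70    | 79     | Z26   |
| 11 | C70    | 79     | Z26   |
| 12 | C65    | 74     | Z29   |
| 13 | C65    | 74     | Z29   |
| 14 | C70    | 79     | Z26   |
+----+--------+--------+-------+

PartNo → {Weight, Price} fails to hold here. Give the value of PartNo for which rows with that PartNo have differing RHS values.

PartNo=C10: rows 1, 2, 4 → {Weight,Price} takes values {(78, Z57), (76, Z17)} — violation
PartNo=C65: rows 3, 5, 8, 12, 13 → {Weight,Price} = (74, Z29), (74, Z29), (74, Z29), (74, Z29), (74, Z29) ✓
PartNo=C70: rows 6, 7, 9, 10, 11, 14 → {Weight,Price} = (79, Z26), (79, Z26), (79, Z26), (79, Z26), (79, Z26), (79, Z26) ✓
The only PartNo value with inconsistent RHS is PartNo=C10.

C10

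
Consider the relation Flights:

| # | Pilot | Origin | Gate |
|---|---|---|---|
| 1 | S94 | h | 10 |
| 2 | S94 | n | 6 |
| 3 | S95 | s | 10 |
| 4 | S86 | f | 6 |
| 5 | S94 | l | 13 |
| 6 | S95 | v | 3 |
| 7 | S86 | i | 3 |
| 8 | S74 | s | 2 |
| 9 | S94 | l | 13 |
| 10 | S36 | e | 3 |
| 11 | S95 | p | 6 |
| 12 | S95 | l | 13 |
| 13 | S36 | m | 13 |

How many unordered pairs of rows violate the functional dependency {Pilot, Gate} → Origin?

(Pilot=S94, Gate=13): all 2 rows agree on Origin — 0 pairs.

0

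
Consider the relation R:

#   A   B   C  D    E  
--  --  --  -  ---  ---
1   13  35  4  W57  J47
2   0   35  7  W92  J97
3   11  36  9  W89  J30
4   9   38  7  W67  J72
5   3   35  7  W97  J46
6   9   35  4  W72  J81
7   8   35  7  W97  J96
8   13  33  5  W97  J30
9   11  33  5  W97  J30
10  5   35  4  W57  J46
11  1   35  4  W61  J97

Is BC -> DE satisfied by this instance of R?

No

(B=35, C=4): rows 1, 6, 10, 11 → {D,E} takes values {(W57, J47), (W72, J81), (W57, J46), (W61, J97)} — violation
(B=35, C=7): rows 2, 5, 7 → {D,E} takes values {(W92, J97), (W97, J46), (W97, J96)} — violation
(B=36, C=9): row 3 → {D,E} = (W89, J30) ✓
(B=38, C=7): row 4 → {D,E} = (W67, J72) ✓
(B=33, C=5): rows 8, 9 → {D,E} = (W97, J30), (W97, J30) ✓
Two rows agree on BC but differ on DE, so BC -> DE does not hold.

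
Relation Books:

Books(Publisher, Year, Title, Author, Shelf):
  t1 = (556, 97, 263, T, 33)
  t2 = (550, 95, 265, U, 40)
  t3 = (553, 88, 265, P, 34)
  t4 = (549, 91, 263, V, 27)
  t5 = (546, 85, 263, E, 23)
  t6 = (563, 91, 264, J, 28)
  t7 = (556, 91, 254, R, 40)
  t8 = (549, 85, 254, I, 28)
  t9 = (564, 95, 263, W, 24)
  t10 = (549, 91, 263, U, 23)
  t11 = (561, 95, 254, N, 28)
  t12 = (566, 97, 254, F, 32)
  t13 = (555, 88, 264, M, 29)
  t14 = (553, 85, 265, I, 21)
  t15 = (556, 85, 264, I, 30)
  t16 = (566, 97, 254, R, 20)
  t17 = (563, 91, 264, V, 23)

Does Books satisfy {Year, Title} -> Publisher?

Yes

(Year=97, Title=263): row 1 → Publisher = 556 ✓
(Year=95, Title=265): row 2 → Publisher = 550 ✓
(Year=88, Title=265): row 3 → Publisher = 553 ✓
(Year=91, Title=263): rows 4, 10 → Publisher = 549, 549 ✓
(Year=85, Title=263): row 5 → Publisher = 546 ✓
(Year=91, Title=264): rows 6, 17 → Publisher = 563, 563 ✓
(Year=91, Title=254): row 7 → Publisher = 556 ✓
(Year=85, Title=254): row 8 → Publisher = 549 ✓
(Year=95, Title=263): row 9 → Publisher = 564 ✓
(Year=95, Title=254): row 11 → Publisher = 561 ✓
(Year=97, Title=254): rows 12, 16 → Publisher = 566, 566 ✓
(Year=88, Title=264): row 13 → Publisher = 555 ✓
(Year=85, Title=265): row 14 → Publisher = 553 ✓
(Year=85, Title=264): row 15 → Publisher = 556 ✓
Every {Year, Title} value is associated with a single Publisher value, so {Year, Title} -> Publisher holds.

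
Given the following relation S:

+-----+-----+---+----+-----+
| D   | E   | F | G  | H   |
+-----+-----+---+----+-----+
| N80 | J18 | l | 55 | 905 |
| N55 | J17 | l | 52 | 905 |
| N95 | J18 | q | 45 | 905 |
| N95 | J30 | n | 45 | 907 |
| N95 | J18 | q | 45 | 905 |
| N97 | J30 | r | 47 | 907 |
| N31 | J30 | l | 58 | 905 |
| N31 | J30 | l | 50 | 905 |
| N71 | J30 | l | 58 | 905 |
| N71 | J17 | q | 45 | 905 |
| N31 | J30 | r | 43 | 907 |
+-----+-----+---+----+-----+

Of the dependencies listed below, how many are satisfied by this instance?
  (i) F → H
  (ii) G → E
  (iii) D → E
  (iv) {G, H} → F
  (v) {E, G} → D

(i) F → H: every LHS value maps to a single RHS value — holds.
(ii) G → E: G=45: 4 rows → E takes values {J18, J30, J17} — violation — fails.
(iii) D → E: D=N95: 3 rows → E takes values {J18, J30} — violation; D=N71: 2 rows → E takes values {J30, J17} — violation — fails.
(iv) {G, H} → F: every LHS value maps to a single RHS value — holds.
(v) {E, G} → D: (E=J30, G=58): 2 rows → D takes values {N31, N71} — violation — fails.
2 of the 5 dependencies hold.

2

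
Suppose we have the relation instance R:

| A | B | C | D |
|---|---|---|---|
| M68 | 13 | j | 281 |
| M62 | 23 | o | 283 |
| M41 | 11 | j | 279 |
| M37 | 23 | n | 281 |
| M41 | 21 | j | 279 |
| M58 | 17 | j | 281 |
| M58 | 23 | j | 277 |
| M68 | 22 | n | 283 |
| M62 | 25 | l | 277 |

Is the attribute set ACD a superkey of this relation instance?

No

Two distinct rows share (A=M41, C=j, D=279), so ACD does not determine every attribute — not a superkey.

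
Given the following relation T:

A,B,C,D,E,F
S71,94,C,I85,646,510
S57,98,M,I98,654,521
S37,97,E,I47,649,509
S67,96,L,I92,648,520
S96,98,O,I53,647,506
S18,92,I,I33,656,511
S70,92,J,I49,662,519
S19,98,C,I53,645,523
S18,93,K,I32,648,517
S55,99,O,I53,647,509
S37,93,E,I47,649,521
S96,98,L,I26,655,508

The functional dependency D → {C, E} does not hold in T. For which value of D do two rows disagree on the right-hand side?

D=I85: 1 row → {C,E} = (C, 646) ✓
D=I98: 1 row → {C,E} = (M, 654) ✓
D=I47: 2 rows → {C,E} = (E, 649), (E, 649) ✓
D=I92: 1 row → {C,E} = (L, 648) ✓
D=I53: 3 rows → {C,E} takes values {(O, 647), (C, 645)} — violation
D=I33: 1 row → {C,E} = (I, 656) ✓
D=I49: 1 row → {C,E} = (J, 662) ✓
D=I32: 1 row → {C,E} = (K, 648) ✓
D=I26: 1 row → {C,E} = (L, 655) ✓
The only D value with inconsistent RHS is D=I53.

I53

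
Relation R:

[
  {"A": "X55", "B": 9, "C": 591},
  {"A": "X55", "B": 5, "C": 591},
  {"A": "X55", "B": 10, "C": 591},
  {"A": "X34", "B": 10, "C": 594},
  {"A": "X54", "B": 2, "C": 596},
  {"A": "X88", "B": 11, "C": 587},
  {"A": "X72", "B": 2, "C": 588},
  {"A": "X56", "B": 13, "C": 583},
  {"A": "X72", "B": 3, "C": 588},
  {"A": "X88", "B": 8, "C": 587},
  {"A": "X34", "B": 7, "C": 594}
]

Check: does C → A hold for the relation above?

C=591: 3 rows → A = X55, X55, X55 ✓
C=594: 2 rows → A = X34, X34 ✓
C=596: 1 row → A = X54 ✓
C=587: 2 rows → A = X88, X88 ✓
C=588: 2 rows → A = X72, X72 ✓
C=583: 1 row → A = X56 ✓
Every C value is associated with a single A value, so C → A holds.

Yes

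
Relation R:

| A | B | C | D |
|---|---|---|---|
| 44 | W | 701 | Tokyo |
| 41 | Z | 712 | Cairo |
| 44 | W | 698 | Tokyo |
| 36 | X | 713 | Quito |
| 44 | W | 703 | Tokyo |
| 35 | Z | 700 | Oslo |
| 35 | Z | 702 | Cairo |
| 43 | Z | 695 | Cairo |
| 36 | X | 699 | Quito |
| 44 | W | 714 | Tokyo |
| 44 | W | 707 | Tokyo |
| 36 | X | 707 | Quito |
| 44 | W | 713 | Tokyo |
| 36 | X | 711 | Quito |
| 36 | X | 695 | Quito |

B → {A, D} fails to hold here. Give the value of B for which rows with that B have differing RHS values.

B=W: 6 rows → {A,D} = (44, Tokyo), (44, Tokyo), (44, Tokyo), (44, Tokyo), (44, Tokyo), (44, Tokyo) ✓
B=Z: 4 rows → {A,D} takes values {(41, Cairo), (35, Oslo), (35, Cairo), (43, Cairo)} — violation
B=X: 5 rows → {A,D} = (36, Quito), (36, Quito), (36, Quito), (36, Quito), (36, Quito) ✓
The only B value with inconsistent RHS is B=Z.

Z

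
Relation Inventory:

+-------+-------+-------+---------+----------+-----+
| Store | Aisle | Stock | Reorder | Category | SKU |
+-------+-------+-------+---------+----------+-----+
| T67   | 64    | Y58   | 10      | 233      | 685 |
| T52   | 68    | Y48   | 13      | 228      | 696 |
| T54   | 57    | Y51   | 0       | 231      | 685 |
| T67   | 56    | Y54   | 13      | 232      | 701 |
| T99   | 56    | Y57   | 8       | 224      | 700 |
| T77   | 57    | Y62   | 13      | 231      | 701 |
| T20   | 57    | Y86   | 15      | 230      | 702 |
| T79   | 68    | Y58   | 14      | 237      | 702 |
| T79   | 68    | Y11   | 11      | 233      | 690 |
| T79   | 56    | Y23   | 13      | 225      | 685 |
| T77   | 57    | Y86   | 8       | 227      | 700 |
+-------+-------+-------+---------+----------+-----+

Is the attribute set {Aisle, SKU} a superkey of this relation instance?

Yes

All 11 rows have distinct {Aisle, SKU} values, so {Aisle, SKU} → (all attributes) holds and {Aisle, SKU} is a superkey.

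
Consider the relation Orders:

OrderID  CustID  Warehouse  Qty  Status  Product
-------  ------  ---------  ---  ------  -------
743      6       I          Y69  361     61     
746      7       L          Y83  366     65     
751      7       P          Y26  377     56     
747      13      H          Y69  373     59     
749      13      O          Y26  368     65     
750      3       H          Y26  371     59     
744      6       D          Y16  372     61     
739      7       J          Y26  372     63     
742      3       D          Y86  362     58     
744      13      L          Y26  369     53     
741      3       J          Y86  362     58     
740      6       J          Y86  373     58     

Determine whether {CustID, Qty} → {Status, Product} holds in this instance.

(CustID=6, Qty=Y69): 1 row → {Status,Product} = (361, 61) ✓
(CustID=7, Qty=Y83): 1 row → {Status,Product} = (366, 65) ✓
(CustID=7, Qty=Y26): 2 rows → {Status,Product} takes values {(377, 56), (372, 63)} — violation
(CustID=13, Qty=Y69): 1 row → {Status,Product} = (373, 59) ✓
(CustID=13, Qty=Y26): 2 rows → {Status,Product} takes values {(368, 65), (369, 53)} — violation
(CustID=3, Qty=Y26): 1 row → {Status,Product} = (371, 59) ✓
(CustID=6, Qty=Y16): 1 row → {Status,Product} = (372, 61) ✓
(CustID=3, Qty=Y86): 2 rows → {Status,Product} = (362, 58), (362, 58) ✓
(CustID=6, Qty=Y86): 1 row → {Status,Product} = (373, 58) ✓
Two rows agree on {CustID, Qty} but differ on {Status, Product}, so {CustID, Qty} → {Status, Product} does not hold.

No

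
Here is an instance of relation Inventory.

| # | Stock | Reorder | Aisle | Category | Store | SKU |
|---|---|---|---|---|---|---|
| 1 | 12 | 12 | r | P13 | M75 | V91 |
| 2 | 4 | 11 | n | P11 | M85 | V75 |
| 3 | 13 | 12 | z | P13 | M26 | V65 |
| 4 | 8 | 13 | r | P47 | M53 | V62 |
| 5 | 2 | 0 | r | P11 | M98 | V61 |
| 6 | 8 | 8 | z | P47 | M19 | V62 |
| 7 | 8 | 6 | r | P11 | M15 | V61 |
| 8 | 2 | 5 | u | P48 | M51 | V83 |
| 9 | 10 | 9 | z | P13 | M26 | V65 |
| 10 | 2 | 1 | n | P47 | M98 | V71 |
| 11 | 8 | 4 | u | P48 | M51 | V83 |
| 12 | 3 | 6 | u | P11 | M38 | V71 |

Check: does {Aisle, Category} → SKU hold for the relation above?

(Aisle=r, Category=P13): row 1 → SKU = V91 ✓
(Aisle=n, Category=P11): row 2 → SKU = V75 ✓
(Aisle=z, Category=P13): rows 3, 9 → SKU = V65, V65 ✓
(Aisle=r, Category=P47): row 4 → SKU = V62 ✓
(Aisle=r, Category=P11): rows 5, 7 → SKU = V61, V61 ✓
(Aisle=z, Category=P47): row 6 → SKU = V62 ✓
(Aisle=u, Category=P48): rows 8, 11 → SKU = V83, V83 ✓
(Aisle=n, Category=P47): row 10 → SKU = V71 ✓
(Aisle=u, Category=P11): row 12 → SKU = V71 ✓
Every {Aisle, Category} value is associated with a single SKU value, so {Aisle, Category} → SKU holds.

Yes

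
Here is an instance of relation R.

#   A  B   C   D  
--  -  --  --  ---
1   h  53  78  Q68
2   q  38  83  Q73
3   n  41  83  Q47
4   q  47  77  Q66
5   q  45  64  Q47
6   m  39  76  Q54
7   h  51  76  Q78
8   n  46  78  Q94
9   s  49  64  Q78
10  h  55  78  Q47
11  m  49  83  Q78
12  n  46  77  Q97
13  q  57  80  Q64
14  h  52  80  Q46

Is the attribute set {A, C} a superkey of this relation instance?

No

Rows 1 and 10 have the same {A, C} value (A=h, C=78) but are distinct tuples, so {A, C} does not determine every attribute — not a superkey.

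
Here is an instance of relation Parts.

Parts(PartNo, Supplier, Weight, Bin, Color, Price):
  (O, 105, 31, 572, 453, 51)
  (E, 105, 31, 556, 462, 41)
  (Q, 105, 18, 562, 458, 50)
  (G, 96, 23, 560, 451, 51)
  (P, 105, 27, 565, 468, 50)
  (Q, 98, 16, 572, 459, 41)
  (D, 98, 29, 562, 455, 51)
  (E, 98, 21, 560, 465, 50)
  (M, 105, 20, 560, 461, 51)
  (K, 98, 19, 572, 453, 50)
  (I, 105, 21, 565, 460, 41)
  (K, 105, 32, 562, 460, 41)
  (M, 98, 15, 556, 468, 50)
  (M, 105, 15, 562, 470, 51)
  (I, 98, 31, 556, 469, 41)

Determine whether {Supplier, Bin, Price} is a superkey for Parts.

Yes

All 15 rows have distinct {Supplier, Bin, Price} values, so {Supplier, Bin, Price} → (all attributes) holds and {Supplier, Bin, Price} is a superkey.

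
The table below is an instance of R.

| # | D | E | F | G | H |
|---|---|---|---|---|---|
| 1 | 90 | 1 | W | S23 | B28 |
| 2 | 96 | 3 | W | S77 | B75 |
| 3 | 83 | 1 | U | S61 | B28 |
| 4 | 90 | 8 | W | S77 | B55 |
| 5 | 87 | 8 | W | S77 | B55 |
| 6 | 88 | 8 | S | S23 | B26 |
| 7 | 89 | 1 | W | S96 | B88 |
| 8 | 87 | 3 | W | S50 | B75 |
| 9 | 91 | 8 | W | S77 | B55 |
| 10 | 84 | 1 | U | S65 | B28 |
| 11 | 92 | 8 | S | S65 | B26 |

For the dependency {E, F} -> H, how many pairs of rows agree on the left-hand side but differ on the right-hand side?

1

(E=1, F=W): violating pairs (1,7) — 1 pair.
(E=3, F=W): all 2 rows agree on H — 0 pairs.
(E=1, F=U): all 2 rows agree on H — 0 pairs.
(E=8, F=W): all 3 rows agree on H — 0 pairs.
(E=8, F=S): all 2 rows agree on H — 0 pairs.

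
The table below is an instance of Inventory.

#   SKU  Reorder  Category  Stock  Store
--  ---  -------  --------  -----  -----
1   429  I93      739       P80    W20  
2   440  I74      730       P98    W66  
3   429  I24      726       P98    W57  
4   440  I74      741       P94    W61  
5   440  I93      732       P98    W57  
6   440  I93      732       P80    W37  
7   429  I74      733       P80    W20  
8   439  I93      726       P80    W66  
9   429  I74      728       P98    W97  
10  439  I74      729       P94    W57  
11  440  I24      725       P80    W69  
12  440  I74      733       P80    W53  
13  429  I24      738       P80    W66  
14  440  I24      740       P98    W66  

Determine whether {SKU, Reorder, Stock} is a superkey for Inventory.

All 14 rows have distinct {SKU, Reorder, Stock} values, so {SKU, Reorder, Stock} → (all attributes) holds and {SKU, Reorder, Stock} is a superkey.

Yes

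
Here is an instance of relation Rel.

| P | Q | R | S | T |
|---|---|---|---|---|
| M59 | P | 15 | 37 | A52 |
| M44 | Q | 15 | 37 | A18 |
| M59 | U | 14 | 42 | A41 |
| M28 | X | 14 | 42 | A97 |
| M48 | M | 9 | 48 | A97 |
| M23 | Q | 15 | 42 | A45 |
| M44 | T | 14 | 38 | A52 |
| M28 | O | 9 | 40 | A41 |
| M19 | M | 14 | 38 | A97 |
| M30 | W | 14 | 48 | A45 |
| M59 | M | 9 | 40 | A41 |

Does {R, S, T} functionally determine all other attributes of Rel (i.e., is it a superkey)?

Two distinct rows share (R=9, S=40, T=A41), so {R, S, T} does not determine every attribute — not a superkey.

No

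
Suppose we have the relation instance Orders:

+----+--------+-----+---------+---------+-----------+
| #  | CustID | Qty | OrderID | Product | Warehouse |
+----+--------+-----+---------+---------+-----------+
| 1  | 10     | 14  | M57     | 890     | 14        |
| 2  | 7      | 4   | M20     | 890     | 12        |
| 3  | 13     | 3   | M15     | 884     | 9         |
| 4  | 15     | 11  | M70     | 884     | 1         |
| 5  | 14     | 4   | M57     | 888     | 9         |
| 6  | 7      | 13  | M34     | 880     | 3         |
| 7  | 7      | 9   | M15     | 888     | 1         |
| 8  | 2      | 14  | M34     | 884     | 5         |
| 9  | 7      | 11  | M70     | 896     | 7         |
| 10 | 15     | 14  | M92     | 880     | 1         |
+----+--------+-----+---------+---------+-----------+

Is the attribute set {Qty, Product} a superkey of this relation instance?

Yes

All 10 rows have distinct {Qty, Product} values, so {Qty, Product} → (all attributes) holds and {Qty, Product} is a superkey.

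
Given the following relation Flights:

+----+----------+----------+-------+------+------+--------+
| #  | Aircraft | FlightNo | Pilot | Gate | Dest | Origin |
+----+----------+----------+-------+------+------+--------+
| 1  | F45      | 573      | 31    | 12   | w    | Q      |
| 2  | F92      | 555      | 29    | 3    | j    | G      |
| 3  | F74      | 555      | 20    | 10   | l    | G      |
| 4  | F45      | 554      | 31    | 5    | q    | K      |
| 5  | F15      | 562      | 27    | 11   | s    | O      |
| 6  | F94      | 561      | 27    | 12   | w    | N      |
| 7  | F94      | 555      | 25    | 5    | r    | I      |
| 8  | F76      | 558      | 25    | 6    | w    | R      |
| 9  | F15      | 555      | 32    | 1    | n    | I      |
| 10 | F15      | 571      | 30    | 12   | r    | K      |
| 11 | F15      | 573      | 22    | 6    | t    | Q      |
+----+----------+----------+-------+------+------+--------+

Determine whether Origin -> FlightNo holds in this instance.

Origin=Q: rows 1, 11 → FlightNo = 573, 573 ✓
Origin=G: rows 2, 3 → FlightNo = 555, 555 ✓
Origin=K: rows 4, 10 → FlightNo takes values {554, 571} — violation
Origin=O: row 5 → FlightNo = 562 ✓
Origin=N: row 6 → FlightNo = 561 ✓
Origin=I: rows 7, 9 → FlightNo = 555, 555 ✓
Origin=R: row 8 → FlightNo = 558 ✓
Two rows agree on Origin but differ on FlightNo, so Origin -> FlightNo does not hold.

No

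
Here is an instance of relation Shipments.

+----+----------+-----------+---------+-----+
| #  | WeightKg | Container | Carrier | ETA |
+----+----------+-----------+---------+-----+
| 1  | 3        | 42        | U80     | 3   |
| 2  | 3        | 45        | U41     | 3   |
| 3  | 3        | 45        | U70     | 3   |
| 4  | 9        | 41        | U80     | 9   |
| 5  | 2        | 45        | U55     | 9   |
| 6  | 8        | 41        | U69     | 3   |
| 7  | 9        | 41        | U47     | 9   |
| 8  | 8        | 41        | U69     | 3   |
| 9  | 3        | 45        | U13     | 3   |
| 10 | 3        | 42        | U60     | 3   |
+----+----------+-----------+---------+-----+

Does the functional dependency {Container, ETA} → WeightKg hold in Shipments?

Yes

(Container=42, ETA=3): rows 1, 10 → WeightKg = 3, 3 ✓
(Container=45, ETA=3): rows 2, 3, 9 → WeightKg = 3, 3, 3 ✓
(Container=41, ETA=9): rows 4, 7 → WeightKg = 9, 9 ✓
(Container=45, ETA=9): row 5 → WeightKg = 2 ✓
(Container=41, ETA=3): rows 6, 8 → WeightKg = 8, 8 ✓
Every {Container, ETA} value is associated with a single WeightKg value, so {Container, ETA} → WeightKg holds.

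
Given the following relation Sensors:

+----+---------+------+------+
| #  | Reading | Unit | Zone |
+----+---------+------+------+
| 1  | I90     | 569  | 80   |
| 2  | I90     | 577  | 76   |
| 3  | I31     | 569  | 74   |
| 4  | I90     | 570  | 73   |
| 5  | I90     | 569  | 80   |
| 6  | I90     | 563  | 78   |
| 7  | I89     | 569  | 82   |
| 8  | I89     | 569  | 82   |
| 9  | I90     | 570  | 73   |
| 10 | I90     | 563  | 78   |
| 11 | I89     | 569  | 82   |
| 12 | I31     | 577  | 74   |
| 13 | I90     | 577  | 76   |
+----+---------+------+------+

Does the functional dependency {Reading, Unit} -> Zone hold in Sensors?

(Reading=I90, Unit=569): rows 1, 5 → Zone = 80, 80 ✓
(Reading=I90, Unit=577): rows 2, 13 → Zone = 76, 76 ✓
(Reading=I31, Unit=569): row 3 → Zone = 74 ✓
(Reading=I90, Unit=570): rows 4, 9 → Zone = 73, 73 ✓
(Reading=I90, Unit=563): rows 6, 10 → Zone = 78, 78 ✓
(Reading=I89, Unit=569): rows 7, 8, 11 → Zone = 82, 82, 82 ✓
(Reading=I31, Unit=577): row 12 → Zone = 74 ✓
Every {Reading, Unit} value is associated with a single Zone value, so {Reading, Unit} -> Zone holds.

Yes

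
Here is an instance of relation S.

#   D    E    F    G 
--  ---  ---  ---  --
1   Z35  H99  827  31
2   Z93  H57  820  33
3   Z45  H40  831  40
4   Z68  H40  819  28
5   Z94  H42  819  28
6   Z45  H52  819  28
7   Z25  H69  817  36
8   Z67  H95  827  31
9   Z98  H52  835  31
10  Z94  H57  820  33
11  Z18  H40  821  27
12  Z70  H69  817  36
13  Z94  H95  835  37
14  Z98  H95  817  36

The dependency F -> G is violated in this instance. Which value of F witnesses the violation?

835

F=827: rows 1, 8 → G = 31, 31 ✓
F=820: rows 2, 10 → G = 33, 33 ✓
F=831: row 3 → G = 40 ✓
F=819: rows 4, 5, 6 → G = 28, 28, 28 ✓
F=817: rows 7, 12, 14 → G = 36, 36, 36 ✓
F=835: rows 9, 13 → G takes values {31, 37} — violation
F=821: row 11 → G = 27 ✓
The only F value with inconsistent G is F=835.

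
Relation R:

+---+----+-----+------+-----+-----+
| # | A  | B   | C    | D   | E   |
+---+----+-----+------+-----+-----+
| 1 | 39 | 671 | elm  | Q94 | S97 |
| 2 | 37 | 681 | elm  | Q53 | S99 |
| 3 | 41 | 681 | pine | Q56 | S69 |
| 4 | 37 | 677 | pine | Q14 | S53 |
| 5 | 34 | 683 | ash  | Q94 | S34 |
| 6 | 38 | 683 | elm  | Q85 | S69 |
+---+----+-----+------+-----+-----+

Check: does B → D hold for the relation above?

No

B=671: row 1 → D = Q94 ✓
B=681: rows 2, 3 → D takes values {Q53, Q56} — violation
B=677: row 4 → D = Q14 ✓
B=683: rows 5, 6 → D takes values {Q94, Q85} — violation
Two rows agree on B but differ on D, so B → D does not hold.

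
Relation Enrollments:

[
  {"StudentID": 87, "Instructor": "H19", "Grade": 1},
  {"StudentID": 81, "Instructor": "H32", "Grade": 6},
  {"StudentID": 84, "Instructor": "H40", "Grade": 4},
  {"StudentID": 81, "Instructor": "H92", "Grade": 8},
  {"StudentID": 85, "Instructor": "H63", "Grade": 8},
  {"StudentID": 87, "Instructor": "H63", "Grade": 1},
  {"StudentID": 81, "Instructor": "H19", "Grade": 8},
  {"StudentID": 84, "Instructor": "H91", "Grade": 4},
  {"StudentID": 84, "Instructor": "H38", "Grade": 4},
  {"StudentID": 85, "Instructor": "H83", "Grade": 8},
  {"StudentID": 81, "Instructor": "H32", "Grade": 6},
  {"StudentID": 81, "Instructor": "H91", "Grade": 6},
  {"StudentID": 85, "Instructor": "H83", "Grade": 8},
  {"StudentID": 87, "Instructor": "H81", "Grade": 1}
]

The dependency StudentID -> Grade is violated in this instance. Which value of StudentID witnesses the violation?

StudentID=87: 3 rows → Grade = 1, 1, 1 ✓
StudentID=81: 5 rows → Grade takes values {6, 8} — violation
StudentID=84: 3 rows → Grade = 4, 4, 4 ✓
StudentID=85: 3 rows → Grade = 8, 8, 8 ✓
The only StudentID value with inconsistent Grade is StudentID=81.

81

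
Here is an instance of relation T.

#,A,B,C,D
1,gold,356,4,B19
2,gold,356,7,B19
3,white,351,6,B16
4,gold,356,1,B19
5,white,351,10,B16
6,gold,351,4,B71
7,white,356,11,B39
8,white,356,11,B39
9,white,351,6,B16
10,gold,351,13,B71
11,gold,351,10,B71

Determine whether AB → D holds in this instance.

(A=gold, B=356): rows 1, 2, 4 → D = B19, B19, B19 ✓
(A=white, B=351): rows 3, 5, 9 → D = B16, B16, B16 ✓
(A=gold, B=351): rows 6, 10, 11 → D = B71, B71, B71 ✓
(A=white, B=356): rows 7, 8 → D = B39, B39 ✓
Every AB value is associated with a single D value, so AB → D holds.

Yes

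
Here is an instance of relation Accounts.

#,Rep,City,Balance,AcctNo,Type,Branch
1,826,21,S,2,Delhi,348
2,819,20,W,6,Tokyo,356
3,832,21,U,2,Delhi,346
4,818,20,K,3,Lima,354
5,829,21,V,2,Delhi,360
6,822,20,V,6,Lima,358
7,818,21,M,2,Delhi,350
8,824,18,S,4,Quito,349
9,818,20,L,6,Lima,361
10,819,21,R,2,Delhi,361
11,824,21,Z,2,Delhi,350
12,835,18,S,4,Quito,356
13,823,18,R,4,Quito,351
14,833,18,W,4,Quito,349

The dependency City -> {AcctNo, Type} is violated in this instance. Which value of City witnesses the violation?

City=21: rows 1, 3, 5, 7, 10, 11 → {AcctNo,Type} = (2, Delhi), (2, Delhi), (2, Delhi), (2, Delhi), (2, Delhi), (2, Delhi) ✓
City=20: rows 2, 4, 6, 9 → {AcctNo,Type} takes values {(6, Tokyo), (3, Lima), (6, Lima)} — violation
City=18: rows 8, 12, 13, 14 → {AcctNo,Type} = (4, Quito), (4, Quito), (4, Quito), (4, Quito) ✓
The only City value with inconsistent RHS is City=20.

20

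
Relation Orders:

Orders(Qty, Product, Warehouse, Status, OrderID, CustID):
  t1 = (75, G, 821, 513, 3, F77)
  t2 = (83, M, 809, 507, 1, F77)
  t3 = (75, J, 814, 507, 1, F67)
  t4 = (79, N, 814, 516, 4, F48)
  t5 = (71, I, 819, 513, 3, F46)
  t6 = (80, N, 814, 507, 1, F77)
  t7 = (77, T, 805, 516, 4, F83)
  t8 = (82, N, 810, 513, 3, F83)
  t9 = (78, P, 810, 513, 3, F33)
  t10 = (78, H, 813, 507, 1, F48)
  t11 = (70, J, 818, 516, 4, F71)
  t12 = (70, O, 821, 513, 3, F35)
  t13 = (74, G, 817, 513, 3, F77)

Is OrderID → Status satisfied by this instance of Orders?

Yes

OrderID=3: rows 1, 5, 8, 9, 12, 13 → Status = 513, 513, 513, 513, 513, 513 ✓
OrderID=1: rows 2, 3, 6, 10 → Status = 507, 507, 507, 507 ✓
OrderID=4: rows 4, 7, 11 → Status = 516, 516, 516 ✓
Every OrderID value is associated with a single Status value, so OrderID → Status holds.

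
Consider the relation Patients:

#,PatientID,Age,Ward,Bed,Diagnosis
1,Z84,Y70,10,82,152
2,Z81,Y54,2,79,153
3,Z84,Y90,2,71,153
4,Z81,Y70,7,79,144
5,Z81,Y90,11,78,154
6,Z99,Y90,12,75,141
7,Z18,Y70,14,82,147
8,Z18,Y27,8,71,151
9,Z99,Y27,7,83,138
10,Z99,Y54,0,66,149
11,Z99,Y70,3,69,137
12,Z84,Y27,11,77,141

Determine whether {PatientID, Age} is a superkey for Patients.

Yes

All 12 rows have distinct {PatientID, Age} values, so {PatientID, Age} → (all attributes) holds and {PatientID, Age} is a superkey.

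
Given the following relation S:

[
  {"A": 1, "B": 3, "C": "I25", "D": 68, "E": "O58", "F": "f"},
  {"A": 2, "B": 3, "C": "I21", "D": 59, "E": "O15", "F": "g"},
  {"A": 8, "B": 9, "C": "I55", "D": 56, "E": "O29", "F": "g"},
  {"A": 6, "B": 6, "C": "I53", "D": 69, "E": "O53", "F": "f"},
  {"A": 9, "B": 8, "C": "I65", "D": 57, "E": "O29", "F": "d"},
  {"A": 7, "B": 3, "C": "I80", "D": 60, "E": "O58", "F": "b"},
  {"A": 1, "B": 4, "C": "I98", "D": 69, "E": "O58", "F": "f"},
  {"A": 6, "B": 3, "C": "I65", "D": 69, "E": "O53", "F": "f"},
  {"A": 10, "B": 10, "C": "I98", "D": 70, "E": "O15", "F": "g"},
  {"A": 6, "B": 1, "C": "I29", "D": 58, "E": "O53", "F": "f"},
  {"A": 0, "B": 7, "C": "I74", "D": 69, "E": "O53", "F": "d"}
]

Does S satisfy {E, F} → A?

(E=O58, F=f): 2 rows → A = 1, 1 ✓
(E=O15, F=g): 2 rows → A takes values {2, 10} — violation
(E=O29, F=g): 1 row → A = 8 ✓
(E=O53, F=f): 3 rows → A = 6, 6, 6 ✓
(E=O29, F=d): 1 row → A = 9 ✓
(E=O58, F=b): 1 row → A = 7 ✓
(E=O53, F=d): 1 row → A = 0 ✓
Two rows agree on {E, F} but differ on A, so {E, F} → A does not hold.

No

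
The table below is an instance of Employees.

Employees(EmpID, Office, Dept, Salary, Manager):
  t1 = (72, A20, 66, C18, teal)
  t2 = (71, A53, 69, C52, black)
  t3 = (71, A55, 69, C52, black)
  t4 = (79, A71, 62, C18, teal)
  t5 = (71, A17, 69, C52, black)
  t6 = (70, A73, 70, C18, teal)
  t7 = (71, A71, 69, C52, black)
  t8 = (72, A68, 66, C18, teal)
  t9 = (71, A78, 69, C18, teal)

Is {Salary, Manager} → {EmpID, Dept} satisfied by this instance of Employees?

No

(Salary=C18, Manager=teal): rows 1, 4, 6, 8, 9 → {EmpID,Dept} takes values {(72, 66), (79, 62), (70, 70), (71, 69)} — violation
(Salary=C52, Manager=black): rows 2, 3, 5, 7 → {EmpID,Dept} = (71, 69), (71, 69), (71, 69), (71, 69) ✓
Two rows agree on {Salary, Manager} but differ on {EmpID, Dept}, so {Salary, Manager} → {EmpID, Dept} does not hold.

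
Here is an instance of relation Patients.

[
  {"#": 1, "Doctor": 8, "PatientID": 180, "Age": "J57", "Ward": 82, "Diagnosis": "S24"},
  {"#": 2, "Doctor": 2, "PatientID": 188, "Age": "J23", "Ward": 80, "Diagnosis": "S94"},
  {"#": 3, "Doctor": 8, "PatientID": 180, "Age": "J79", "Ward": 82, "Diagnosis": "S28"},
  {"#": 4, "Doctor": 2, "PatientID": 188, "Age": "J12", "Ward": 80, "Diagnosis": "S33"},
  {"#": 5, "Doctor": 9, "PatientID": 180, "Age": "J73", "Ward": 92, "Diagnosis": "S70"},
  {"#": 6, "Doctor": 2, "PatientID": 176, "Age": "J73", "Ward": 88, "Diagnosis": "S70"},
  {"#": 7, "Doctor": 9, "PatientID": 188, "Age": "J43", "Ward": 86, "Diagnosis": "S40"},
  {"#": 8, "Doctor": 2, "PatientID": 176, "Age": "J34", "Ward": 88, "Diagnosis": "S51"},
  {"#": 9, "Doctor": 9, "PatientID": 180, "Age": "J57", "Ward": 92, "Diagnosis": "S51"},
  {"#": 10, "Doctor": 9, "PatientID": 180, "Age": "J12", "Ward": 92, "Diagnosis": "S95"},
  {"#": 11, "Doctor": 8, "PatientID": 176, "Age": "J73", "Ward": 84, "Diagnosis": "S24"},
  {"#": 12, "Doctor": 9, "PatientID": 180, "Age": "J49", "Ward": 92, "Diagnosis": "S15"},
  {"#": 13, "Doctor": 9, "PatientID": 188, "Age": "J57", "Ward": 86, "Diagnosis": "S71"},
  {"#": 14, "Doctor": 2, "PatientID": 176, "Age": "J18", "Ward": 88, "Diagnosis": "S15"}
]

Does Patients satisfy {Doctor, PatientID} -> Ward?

(Doctor=8, PatientID=180): rows 1, 3 → Ward = 82, 82 ✓
(Doctor=2, PatientID=188): rows 2, 4 → Ward = 80, 80 ✓
(Doctor=9, PatientID=180): rows 5, 9, 10, 12 → Ward = 92, 92, 92, 92 ✓
(Doctor=2, PatientID=176): rows 6, 8, 14 → Ward = 88, 88, 88 ✓
(Doctor=9, PatientID=188): rows 7, 13 → Ward = 86, 86 ✓
(Doctor=8, PatientID=176): row 11 → Ward = 84 ✓
Every {Doctor, PatientID} value is associated with a single Ward value, so {Doctor, PatientID} -> Ward holds.

Yes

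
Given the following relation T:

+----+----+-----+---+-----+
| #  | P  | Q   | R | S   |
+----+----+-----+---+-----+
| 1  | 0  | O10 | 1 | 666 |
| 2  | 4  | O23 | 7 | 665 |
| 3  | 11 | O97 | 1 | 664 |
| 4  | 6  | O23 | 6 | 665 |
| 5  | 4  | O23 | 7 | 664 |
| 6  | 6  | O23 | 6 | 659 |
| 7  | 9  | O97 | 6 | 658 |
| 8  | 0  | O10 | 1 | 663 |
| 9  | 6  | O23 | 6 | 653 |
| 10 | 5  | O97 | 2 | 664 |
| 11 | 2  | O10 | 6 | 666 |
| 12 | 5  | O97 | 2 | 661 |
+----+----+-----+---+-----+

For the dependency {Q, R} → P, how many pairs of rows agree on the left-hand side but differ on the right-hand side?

0

(Q=O10, R=1): all 2 rows agree on P — 0 pairs.
(Q=O23, R=7): all 2 rows agree on P — 0 pairs.
(Q=O23, R=6): all 3 rows agree on P — 0 pairs.
(Q=O97, R=2): all 2 rows agree on P — 0 pairs.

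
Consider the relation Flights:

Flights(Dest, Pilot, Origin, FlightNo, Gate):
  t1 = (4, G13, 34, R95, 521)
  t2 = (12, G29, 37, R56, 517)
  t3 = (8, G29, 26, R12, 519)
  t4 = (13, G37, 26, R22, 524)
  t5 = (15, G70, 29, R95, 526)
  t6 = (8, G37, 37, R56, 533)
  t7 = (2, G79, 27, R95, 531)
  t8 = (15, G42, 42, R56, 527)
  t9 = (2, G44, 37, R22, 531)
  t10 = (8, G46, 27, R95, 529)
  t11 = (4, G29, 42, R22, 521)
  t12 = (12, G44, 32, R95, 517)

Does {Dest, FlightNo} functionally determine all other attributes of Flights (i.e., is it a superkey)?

All 12 rows have distinct {Dest, FlightNo} values, so {Dest, FlightNo} → (all attributes) holds and {Dest, FlightNo} is a superkey.

Yes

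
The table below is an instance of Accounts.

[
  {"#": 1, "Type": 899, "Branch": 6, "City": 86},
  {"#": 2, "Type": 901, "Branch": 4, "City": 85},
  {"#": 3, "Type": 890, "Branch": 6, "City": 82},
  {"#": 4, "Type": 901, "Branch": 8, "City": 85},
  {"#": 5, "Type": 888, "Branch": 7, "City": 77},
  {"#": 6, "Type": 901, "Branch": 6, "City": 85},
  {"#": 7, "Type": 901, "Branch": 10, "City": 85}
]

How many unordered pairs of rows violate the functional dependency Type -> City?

Type=901: all 4 rows agree on City — 0 pairs.

0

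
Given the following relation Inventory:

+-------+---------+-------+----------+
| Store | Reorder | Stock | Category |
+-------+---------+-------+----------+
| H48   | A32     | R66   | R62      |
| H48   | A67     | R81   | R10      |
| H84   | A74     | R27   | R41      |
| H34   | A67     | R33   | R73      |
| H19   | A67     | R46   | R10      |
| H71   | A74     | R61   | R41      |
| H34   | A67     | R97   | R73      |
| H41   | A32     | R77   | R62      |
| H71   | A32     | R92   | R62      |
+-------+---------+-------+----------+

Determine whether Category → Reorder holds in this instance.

Category=R62: 3 rows → Reorder = A32, A32, A32 ✓
Category=R10: 2 rows → Reorder = A67, A67 ✓
Category=R41: 2 rows → Reorder = A74, A74 ✓
Category=R73: 2 rows → Reorder = A67, A67 ✓
Every Category value is associated with a single Reorder value, so Category → Reorder holds.

Yes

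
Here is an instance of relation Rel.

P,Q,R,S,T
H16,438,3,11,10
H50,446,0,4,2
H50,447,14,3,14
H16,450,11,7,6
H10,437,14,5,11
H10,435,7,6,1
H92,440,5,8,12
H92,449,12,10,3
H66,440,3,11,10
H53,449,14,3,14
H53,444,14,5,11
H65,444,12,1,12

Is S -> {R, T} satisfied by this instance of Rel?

S=11: 2 rows → {R,T} = (3, 10), (3, 10) ✓
S=4: 1 row → {R,T} = (0, 2) ✓
S=3: 2 rows → {R,T} = (14, 14), (14, 14) ✓
S=7: 1 row → {R,T} = (11, 6) ✓
S=5: 2 rows → {R,T} = (14, 11), (14, 11) ✓
S=6: 1 row → {R,T} = (7, 1) ✓
S=8: 1 row → {R,T} = (5, 12) ✓
S=10: 1 row → {R,T} = (12, 3) ✓
S=1: 1 row → {R,T} = (12, 12) ✓
Every S value is associated with a single {R, T} value, so S -> {R, T} holds.

Yes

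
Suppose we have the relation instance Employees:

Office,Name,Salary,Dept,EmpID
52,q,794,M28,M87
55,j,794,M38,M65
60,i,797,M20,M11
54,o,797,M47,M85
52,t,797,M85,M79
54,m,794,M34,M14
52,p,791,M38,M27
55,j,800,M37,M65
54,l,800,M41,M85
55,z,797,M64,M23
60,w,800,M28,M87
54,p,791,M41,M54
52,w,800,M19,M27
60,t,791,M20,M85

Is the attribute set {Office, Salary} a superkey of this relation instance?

Yes

All 14 rows have distinct {Office, Salary} values, so {Office, Salary} → (all attributes) holds and {Office, Salary} is a superkey.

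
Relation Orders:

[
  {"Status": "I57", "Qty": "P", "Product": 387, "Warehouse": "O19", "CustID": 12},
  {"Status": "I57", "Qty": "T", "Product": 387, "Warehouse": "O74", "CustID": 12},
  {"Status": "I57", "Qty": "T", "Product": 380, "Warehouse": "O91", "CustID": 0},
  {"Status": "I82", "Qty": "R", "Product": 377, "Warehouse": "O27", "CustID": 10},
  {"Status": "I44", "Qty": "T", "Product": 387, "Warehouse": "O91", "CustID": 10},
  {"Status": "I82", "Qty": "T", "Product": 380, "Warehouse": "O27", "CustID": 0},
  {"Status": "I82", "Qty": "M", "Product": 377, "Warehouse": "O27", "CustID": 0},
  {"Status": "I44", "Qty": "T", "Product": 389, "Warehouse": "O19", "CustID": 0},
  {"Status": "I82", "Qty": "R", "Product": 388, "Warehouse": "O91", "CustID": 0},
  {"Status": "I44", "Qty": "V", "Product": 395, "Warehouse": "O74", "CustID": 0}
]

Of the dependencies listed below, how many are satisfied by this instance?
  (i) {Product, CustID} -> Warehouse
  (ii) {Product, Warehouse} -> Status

(i) {Product, CustID} -> Warehouse: (Product=387, CustID=12): 2 rows → Warehouse takes values {O19, O74} — violation; (Product=380, CustID=0): 2 rows → Warehouse takes values {O91, O27} — violation — fails.
(ii) {Product, Warehouse} -> Status: every LHS value maps to a single RHS value — holds.
1 of the 2 dependencies holds.

1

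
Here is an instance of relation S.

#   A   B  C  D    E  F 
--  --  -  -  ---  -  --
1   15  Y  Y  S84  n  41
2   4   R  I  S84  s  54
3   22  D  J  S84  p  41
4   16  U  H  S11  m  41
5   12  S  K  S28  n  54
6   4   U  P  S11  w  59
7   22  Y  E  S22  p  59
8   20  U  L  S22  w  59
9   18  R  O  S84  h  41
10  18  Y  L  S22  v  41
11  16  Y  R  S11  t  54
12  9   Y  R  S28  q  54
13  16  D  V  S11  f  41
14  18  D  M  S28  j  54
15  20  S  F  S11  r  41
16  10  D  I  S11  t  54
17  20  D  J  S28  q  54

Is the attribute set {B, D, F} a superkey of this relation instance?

Rows 14 and 17 have the same {B, D, F} value (B=D, D=S28, F=54) but are distinct tuples, so {B, D, F} does not determine every attribute — not a superkey.

No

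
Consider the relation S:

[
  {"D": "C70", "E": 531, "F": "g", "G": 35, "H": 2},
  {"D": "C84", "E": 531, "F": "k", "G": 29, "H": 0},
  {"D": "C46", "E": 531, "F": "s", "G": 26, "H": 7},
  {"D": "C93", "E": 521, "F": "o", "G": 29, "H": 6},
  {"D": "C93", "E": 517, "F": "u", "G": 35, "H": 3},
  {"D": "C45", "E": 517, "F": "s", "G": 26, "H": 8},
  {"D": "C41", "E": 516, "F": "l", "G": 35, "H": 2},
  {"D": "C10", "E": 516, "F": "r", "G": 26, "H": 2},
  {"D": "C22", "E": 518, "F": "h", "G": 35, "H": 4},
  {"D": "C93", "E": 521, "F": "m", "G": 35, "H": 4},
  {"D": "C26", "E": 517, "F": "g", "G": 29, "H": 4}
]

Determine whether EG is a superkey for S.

All 11 rows have distinct EG values, so EG → (all attributes) holds and EG is a superkey.

Yes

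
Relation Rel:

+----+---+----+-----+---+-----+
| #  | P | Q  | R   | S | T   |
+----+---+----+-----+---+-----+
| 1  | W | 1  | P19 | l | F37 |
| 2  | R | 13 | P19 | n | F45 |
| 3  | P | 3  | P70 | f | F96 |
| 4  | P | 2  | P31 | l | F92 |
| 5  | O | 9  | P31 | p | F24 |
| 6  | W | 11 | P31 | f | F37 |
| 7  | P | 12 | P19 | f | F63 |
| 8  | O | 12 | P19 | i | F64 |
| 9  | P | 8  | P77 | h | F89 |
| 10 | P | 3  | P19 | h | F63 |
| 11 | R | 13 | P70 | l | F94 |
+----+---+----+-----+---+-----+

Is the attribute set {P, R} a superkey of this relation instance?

Rows 7 and 10 have the same {P, R} value (P=P, R=P19) but are distinct tuples, so {P, R} does not determine every attribute — not a superkey.

No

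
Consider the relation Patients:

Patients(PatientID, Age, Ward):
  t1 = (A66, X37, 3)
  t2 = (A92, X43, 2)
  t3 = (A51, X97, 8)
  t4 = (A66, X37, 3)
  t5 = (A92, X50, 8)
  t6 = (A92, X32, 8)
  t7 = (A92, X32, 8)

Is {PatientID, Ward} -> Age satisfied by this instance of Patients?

(PatientID=A66, Ward=3): rows 1, 4 → Age = X37, X37 ✓
(PatientID=A92, Ward=2): row 2 → Age = X43 ✓
(PatientID=A51, Ward=8): row 3 → Age = X97 ✓
(PatientID=A92, Ward=8): rows 5, 6, 7 → Age takes values {X50, X32} — violation
Two rows agree on {PatientID, Ward} but differ on Age, so {PatientID, Ward} -> Age does not hold.

No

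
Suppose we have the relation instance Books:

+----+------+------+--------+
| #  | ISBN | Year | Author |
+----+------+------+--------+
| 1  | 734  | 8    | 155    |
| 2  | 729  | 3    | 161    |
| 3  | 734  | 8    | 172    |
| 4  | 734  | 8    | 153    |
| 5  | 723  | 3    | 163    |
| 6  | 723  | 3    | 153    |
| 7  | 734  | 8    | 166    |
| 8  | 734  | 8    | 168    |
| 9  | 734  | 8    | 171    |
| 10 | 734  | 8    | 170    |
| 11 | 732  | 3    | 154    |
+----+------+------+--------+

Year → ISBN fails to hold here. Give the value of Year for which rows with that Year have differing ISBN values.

3

Year=8: rows 1, 3, 4, 7, 8, 9, 10 → ISBN = 734, 734, 734, 734, 734, 734, 734 ✓
Year=3: rows 2, 5, 6, 11 → ISBN takes values {729, 723, 732} — violation
The only Year value with inconsistent ISBN is Year=3.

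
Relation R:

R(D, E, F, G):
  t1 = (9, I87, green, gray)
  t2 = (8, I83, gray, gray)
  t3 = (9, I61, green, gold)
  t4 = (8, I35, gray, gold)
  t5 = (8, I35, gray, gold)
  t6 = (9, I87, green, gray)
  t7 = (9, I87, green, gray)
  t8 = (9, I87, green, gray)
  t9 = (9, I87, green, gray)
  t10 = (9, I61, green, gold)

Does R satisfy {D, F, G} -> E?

Yes

(D=9, F=green, G=gray): rows 1, 6, 7, 8, 9 → E = I87, I87, I87, I87, I87 ✓
(D=8, F=gray, G=gray): row 2 → E = I83 ✓
(D=9, F=green, G=gold): rows 3, 10 → E = I61, I61 ✓
(D=8, F=gray, G=gold): rows 4, 5 → E = I35, I35 ✓
Every {D, F, G} value is associated with a single E value, so {D, F, G} -> E holds.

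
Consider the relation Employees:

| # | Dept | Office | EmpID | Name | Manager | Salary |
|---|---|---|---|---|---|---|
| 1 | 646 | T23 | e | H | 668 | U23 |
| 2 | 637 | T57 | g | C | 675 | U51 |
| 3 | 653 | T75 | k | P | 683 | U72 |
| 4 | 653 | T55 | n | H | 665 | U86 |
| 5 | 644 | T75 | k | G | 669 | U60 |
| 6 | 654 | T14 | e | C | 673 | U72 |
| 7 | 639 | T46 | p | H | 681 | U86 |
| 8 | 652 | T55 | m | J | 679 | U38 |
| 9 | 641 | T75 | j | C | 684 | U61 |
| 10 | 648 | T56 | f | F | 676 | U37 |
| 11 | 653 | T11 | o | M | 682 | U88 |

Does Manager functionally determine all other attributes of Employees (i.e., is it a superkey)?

Yes

All 11 rows have distinct Manager values, so Manager → (all attributes) holds and Manager is a superkey.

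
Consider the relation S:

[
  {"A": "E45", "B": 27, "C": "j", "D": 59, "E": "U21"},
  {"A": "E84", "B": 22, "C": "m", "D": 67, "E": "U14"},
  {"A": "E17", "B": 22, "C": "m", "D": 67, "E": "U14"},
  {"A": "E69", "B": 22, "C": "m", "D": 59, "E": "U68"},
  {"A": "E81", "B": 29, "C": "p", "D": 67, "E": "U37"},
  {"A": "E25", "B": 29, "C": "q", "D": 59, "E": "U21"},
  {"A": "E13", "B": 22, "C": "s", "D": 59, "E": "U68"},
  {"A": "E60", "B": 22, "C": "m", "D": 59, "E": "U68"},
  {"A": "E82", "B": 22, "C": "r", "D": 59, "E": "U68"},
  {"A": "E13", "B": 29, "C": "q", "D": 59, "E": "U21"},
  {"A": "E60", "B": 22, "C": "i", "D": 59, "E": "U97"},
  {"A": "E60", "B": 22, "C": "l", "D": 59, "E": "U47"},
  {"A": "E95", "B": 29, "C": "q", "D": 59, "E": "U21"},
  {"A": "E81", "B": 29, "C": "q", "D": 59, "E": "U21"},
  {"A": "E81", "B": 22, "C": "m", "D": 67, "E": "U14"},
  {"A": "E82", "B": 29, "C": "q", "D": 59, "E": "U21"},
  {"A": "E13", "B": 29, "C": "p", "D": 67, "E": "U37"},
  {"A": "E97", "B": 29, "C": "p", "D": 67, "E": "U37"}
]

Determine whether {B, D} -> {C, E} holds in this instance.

No

(B=27, D=59): 1 row → {C,E} = (j, U21) ✓
(B=22, D=67): 3 rows → {C,E} = (m, U14), (m, U14), (m, U14) ✓
(B=22, D=59): 6 rows → {C,E} takes values {(m, U68), (s, U68), (r, U68), (i, U97), (l, U47)} — violation
(B=29, D=67): 3 rows → {C,E} = (p, U37), (p, U37), (p, U37) ✓
(B=29, D=59): 5 rows → {C,E} = (q, U21), (q, U21), (q, U21), (q, U21), (q, U21) ✓
Two rows agree on {B, D} but differ on {C, E}, so {B, D} -> {C, E} does not hold.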